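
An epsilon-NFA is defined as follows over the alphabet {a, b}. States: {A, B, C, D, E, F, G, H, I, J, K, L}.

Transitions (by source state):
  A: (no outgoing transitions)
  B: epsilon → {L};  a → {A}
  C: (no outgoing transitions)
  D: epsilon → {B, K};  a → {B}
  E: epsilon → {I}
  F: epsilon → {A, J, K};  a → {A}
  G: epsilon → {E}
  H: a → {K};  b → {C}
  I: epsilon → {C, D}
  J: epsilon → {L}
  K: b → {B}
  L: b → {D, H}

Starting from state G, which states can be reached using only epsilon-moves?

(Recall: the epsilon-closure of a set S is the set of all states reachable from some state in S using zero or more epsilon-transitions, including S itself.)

{B, C, D, E, G, I, K, L}

Start with {G}.
From G via epsilon: add E.
From E via epsilon: add I.
From I via epsilon: add C, D.
From D via epsilon: add B, K.
From B via epsilon: add L.
No new states can be added; the closed set is {B, C, D, E, G, I, K, L}.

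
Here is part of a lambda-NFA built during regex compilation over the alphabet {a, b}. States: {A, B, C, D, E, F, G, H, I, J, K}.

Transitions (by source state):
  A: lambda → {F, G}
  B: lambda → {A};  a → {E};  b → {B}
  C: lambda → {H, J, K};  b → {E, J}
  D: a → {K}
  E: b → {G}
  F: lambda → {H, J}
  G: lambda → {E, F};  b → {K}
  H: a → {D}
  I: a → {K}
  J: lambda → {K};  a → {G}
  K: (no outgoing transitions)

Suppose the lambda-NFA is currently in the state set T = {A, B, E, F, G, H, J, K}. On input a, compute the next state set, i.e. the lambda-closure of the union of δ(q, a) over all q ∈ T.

B on a → {E}.
H on a → {D}.
J on a → {G}.
No a-transition from A, E, F, G, K.
Union after reading a: {D, E, G}.
Now take the lambda-closure:
From G via lambda: add F.
From F via lambda: add H, J.
From J via lambda: add K.
No new states can be added; the closed set is {D, E, F, G, H, J, K}.

{D, E, F, G, H, J, K}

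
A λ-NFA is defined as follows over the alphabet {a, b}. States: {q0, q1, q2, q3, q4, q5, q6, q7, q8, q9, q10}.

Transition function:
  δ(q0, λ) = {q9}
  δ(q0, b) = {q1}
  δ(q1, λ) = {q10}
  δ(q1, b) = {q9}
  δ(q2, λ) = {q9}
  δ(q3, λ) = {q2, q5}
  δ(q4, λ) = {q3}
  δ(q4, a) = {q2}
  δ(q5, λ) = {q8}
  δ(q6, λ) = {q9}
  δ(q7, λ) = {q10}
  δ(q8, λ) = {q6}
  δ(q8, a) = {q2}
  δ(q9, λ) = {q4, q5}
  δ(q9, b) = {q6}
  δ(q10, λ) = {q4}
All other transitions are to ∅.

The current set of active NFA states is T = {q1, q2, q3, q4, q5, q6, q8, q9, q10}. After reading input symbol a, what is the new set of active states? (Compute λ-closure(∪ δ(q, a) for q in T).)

{q2, q3, q4, q5, q6, q8, q9}

q4 on a → {q2}.
q8 on a → {q2}.
No a-transition from q1, q2, q3, q5, q6, q9, q10.
Union after reading a: {q2}.
Now take the λ-closure:
From q2 via λ: add q9.
From q9 via λ: add q4, q5.
From q4 via λ: add q3.
From q5 via λ: add q8.
From q8 via λ: add q6.
No new states can be added; the closed set is {q2, q3, q4, q5, q6, q8, q9}.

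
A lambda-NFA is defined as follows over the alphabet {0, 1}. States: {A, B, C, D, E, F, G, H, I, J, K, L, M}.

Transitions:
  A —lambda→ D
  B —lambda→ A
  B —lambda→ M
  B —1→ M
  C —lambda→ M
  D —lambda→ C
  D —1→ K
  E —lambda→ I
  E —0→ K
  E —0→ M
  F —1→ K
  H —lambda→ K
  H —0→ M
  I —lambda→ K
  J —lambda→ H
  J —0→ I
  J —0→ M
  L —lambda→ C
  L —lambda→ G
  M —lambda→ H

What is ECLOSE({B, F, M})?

{A, B, C, D, F, H, K, M}

Start with {B, F, M}.
From B via lambda: add A.
From M via lambda: add H.
From A via lambda: add D.
From H via lambda: add K.
From D via lambda: add C.
No new states can be added; the closed set is {A, B, C, D, F, H, K, M}.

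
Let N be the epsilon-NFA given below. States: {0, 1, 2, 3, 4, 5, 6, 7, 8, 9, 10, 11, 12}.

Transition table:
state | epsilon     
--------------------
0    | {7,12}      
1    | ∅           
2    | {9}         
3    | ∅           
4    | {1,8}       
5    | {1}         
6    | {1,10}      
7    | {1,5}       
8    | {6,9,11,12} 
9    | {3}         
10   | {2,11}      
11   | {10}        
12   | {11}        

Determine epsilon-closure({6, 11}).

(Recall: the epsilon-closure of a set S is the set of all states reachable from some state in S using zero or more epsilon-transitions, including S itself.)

{1, 2, 3, 6, 9, 10, 11}

Start with {6, 11}.
From 6 via epsilon: add 1, 10.
From 10 via epsilon: add 2.
From 2 via epsilon: add 9.
From 9 via epsilon: add 3.
No new states can be added; the closed set is {1, 2, 3, 6, 9, 10, 11}.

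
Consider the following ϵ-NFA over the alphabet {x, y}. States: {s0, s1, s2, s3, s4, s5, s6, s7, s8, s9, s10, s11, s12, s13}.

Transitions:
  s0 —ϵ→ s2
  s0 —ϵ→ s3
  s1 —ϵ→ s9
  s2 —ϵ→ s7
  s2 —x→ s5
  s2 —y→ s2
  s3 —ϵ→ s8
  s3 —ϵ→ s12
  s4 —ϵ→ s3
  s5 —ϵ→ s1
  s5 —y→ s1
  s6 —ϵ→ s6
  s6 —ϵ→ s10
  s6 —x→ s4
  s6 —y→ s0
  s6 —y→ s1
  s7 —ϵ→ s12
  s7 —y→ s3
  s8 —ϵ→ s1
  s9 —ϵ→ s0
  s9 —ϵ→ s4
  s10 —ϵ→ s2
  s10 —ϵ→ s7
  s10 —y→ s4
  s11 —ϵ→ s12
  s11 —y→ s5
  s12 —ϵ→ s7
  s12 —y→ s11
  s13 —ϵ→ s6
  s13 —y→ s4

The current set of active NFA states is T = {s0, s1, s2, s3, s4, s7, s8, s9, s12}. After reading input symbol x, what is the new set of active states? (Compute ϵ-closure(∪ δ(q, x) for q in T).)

s2 on x → {s5}.
No x-transition from s0, s1, s3, s4, s7, s8, s9, s12.
Union after reading x: {s5}.
Now take the ϵ-closure:
From s5 via ϵ: add s1.
From s1 via ϵ: add s9.
From s9 via ϵ: add s0, s4.
From s0 via ϵ: add s2, s3.
From s2 via ϵ: add s7.
From s3 via ϵ: add s8, s12.
No new states can be added; the closed set is {s0, s1, s2, s3, s4, s5, s7, s8, s9, s12}.

{s0, s1, s2, s3, s4, s5, s7, s8, s9, s12}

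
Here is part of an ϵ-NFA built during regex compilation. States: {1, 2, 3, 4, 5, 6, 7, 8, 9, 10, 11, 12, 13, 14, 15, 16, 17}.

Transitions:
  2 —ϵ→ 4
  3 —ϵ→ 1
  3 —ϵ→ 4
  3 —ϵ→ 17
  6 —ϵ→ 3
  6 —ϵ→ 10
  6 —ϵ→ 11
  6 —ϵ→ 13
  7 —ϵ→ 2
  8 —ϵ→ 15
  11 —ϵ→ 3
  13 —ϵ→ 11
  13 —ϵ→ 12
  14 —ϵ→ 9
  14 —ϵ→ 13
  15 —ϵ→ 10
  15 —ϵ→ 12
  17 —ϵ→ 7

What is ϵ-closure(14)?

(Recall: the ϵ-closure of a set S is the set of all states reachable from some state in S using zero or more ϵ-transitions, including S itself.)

{1, 2, 3, 4, 7, 9, 11, 12, 13, 14, 17}

Start with {14}.
From 14 via ϵ: add 9, 13.
From 13 via ϵ: add 11, 12.
From 11 via ϵ: add 3.
From 3 via ϵ: add 1, 4, 17.
From 17 via ϵ: add 7.
From 7 via ϵ: add 2.
No new states can be added; the closed set is {1, 2, 3, 4, 7, 9, 11, 12, 13, 14, 17}.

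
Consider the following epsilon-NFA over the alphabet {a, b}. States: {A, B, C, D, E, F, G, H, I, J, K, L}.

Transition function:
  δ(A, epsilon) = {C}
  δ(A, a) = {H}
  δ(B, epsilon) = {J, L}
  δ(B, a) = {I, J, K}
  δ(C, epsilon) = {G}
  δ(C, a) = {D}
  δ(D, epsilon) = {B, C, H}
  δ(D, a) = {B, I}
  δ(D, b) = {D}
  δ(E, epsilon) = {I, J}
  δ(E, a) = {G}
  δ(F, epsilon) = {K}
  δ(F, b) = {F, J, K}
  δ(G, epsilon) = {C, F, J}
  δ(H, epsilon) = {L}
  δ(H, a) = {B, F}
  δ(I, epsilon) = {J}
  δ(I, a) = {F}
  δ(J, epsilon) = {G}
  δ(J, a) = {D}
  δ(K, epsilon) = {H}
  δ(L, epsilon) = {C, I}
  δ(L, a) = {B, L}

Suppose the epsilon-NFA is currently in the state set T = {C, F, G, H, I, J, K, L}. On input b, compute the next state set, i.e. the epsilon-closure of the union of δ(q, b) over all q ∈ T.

{C, F, G, H, I, J, K, L}

F on b → {F, J, K}.
No b-transition from C, G, H, I, J, K, L.
Union after reading b: {F, J, K}.
Now take the epsilon-closure:
From J via epsilon: add G.
From K via epsilon: add H.
From G via epsilon: add C.
From H via epsilon: add L.
From L via epsilon: add I.
No new states can be added; the closed set is {C, F, G, H, I, J, K, L}.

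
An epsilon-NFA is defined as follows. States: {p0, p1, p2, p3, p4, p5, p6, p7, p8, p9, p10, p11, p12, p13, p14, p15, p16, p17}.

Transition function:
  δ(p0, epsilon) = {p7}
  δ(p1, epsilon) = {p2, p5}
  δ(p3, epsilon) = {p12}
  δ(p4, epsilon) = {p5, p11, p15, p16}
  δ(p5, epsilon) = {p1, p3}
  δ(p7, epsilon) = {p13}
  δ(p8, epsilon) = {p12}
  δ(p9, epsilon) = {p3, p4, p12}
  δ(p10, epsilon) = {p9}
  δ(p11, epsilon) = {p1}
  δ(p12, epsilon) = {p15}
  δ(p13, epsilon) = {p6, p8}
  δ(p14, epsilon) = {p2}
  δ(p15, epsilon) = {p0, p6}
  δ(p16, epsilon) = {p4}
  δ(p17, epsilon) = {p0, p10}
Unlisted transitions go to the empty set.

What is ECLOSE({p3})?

Start with {p3}.
From p3 via epsilon: add p12.
From p12 via epsilon: add p15.
From p15 via epsilon: add p0, p6.
From p0 via epsilon: add p7.
From p7 via epsilon: add p13.
From p13 via epsilon: add p8.
No new states can be added; the closed set is {p0, p3, p6, p7, p8, p12, p13, p15}.

{p0, p3, p6, p7, p8, p12, p13, p15}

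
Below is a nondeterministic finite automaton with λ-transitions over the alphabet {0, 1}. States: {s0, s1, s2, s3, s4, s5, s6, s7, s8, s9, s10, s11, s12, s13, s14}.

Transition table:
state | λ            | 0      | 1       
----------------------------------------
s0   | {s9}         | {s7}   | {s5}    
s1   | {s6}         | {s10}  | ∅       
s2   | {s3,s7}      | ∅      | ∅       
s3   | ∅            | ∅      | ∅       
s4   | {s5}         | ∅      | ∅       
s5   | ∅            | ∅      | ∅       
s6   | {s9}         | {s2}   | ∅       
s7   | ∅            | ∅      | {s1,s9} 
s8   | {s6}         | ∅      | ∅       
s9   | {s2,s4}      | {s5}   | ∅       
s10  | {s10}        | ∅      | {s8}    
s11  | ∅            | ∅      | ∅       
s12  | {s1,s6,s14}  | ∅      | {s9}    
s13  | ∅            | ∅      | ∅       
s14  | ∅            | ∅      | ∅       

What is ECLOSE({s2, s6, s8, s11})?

Start with {s2, s6, s8, s11}.
From s2 via λ: add s3, s7.
From s6 via λ: add s9.
From s9 via λ: add s4.
From s4 via λ: add s5.
No new states can be added; the closed set is {s2, s3, s4, s5, s6, s7, s8, s9, s11}.

{s2, s3, s4, s5, s6, s7, s8, s9, s11}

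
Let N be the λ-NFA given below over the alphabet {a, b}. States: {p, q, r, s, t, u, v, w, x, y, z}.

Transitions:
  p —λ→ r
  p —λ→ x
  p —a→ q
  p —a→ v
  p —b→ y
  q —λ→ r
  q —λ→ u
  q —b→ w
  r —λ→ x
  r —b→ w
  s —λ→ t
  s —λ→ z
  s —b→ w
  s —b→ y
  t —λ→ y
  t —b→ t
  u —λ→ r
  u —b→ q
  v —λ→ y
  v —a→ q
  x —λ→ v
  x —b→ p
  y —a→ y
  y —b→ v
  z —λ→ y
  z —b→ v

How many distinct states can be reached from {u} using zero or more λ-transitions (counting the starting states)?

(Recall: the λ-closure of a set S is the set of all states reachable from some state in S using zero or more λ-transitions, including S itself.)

Start with {u}.
From u via λ: add r.
From r via λ: add x.
From x via λ: add v.
From v via λ: add y.
λ-closure = {r, u, v, x, y}, which has 5 states.

5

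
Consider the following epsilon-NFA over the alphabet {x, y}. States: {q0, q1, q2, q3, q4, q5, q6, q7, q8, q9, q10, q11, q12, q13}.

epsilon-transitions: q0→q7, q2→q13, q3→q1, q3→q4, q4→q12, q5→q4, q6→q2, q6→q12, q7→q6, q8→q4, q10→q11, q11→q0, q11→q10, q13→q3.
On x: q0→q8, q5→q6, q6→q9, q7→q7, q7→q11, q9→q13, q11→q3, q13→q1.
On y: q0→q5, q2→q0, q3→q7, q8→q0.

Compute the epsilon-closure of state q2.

Start with {q2}.
From q2 via epsilon: add q13.
From q13 via epsilon: add q3.
From q3 via epsilon: add q1, q4.
From q4 via epsilon: add q12.
No new states can be added; the closed set is {q1, q2, q3, q4, q12, q13}.

{q1, q2, q3, q4, q12, q13}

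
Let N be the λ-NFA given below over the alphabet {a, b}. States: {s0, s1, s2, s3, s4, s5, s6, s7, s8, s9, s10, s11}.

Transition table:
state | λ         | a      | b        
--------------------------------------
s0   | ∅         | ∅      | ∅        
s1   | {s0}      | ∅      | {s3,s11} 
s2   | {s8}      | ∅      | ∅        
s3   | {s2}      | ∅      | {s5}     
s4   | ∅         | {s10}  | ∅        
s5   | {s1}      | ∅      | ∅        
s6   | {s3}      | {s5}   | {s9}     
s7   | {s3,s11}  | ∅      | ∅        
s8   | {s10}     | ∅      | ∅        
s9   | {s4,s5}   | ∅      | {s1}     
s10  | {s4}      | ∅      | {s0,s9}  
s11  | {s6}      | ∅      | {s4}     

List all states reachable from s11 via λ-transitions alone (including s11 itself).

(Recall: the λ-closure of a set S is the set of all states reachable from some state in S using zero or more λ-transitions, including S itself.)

Start with {s11}.
From s11 via λ: add s6.
From s6 via λ: add s3.
From s3 via λ: add s2.
From s2 via λ: add s8.
From s8 via λ: add s10.
From s10 via λ: add s4.
No new states can be added; the closed set is {s2, s3, s4, s6, s8, s10, s11}.

{s2, s3, s4, s6, s8, s10, s11}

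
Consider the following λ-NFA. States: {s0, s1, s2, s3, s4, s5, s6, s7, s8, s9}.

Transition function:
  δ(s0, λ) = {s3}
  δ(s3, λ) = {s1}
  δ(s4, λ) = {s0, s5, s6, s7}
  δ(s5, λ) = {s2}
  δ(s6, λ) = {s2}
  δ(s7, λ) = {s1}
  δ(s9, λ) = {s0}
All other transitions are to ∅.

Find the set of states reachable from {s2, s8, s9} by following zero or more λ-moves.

{s0, s1, s2, s3, s8, s9}

Start with {s2, s8, s9}.
From s9 via λ: add s0.
From s0 via λ: add s3.
From s3 via λ: add s1.
No new states can be added; the closed set is {s0, s1, s2, s3, s8, s9}.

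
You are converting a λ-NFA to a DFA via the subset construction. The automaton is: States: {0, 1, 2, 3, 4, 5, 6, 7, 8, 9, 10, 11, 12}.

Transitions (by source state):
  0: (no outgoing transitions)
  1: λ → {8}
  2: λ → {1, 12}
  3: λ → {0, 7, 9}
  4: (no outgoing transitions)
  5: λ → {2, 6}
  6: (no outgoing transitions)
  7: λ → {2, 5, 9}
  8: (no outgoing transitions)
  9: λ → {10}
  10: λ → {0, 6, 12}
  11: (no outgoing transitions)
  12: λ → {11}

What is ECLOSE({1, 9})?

Start with {1, 9}.
From 1 via λ: add 8.
From 9 via λ: add 10.
From 10 via λ: add 0, 6, 12.
From 12 via λ: add 11.
No new states can be added; the closed set is {0, 1, 6, 8, 9, 10, 11, 12}.

{0, 1, 6, 8, 9, 10, 11, 12}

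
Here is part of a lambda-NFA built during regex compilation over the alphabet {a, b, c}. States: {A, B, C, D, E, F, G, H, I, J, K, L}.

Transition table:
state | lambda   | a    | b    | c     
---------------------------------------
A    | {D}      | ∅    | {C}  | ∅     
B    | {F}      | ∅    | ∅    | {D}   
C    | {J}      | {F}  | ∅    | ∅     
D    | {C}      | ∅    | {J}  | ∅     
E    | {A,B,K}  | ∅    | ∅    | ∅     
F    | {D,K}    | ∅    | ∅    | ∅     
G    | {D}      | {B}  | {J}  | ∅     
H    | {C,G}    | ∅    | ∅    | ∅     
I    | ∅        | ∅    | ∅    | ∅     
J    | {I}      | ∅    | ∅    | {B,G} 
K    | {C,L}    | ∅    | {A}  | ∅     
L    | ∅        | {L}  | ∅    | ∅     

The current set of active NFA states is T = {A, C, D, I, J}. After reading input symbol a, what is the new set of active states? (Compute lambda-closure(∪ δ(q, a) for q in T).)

{C, D, F, I, J, K, L}

C on a → {F}.
No a-transition from A, D, I, J.
Union after reading a: {F}.
Now take the lambda-closure:
From F via lambda: add D, K.
From D via lambda: add C.
From K via lambda: add L.
From C via lambda: add J.
From J via lambda: add I.
No new states can be added; the closed set is {C, D, F, I, J, K, L}.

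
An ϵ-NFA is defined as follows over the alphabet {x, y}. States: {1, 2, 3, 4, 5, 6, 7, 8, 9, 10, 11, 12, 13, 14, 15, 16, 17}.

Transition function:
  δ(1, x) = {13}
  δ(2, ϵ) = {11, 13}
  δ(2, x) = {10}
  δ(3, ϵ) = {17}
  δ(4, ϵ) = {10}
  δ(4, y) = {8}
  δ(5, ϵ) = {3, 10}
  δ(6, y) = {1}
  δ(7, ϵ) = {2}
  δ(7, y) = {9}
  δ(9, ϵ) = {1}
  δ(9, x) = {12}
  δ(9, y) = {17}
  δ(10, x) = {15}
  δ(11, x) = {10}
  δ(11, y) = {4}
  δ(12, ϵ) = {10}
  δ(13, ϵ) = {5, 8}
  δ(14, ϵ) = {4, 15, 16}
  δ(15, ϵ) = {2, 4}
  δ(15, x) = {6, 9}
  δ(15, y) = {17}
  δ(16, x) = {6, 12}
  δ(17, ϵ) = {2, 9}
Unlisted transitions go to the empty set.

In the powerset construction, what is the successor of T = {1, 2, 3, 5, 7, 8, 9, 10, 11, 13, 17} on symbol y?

7 on y → {9}.
9 on y → {17}.
11 on y → {4}.
No y-transition from 1, 2, 3, 5, 8, 10, 13, 17.
Union after reading y: {4, 9, 17}.
Now take the ϵ-closure:
From 4 via ϵ: add 10.
From 9 via ϵ: add 1.
From 17 via ϵ: add 2.
From 2 via ϵ: add 11, 13.
From 13 via ϵ: add 5, 8.
From 5 via ϵ: add 3.
No new states can be added; the closed set is {1, 2, 3, 4, 5, 8, 9, 10, 11, 13, 17}.

{1, 2, 3, 4, 5, 8, 9, 10, 11, 13, 17}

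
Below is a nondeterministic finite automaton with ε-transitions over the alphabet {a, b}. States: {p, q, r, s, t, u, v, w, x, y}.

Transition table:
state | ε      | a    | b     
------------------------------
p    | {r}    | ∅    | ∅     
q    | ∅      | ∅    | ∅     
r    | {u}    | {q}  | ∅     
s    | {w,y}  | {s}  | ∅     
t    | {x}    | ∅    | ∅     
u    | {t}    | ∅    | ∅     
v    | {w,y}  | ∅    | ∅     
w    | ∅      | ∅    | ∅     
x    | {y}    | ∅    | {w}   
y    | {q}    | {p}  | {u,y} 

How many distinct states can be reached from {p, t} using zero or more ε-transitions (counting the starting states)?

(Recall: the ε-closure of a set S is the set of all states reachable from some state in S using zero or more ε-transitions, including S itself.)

Start with {p, t}.
From p via ε: add r.
From t via ε: add x.
From r via ε: add u.
From x via ε: add y.
From y via ε: add q.
ε-closure = {p, q, r, t, u, x, y}, which has 7 states.

7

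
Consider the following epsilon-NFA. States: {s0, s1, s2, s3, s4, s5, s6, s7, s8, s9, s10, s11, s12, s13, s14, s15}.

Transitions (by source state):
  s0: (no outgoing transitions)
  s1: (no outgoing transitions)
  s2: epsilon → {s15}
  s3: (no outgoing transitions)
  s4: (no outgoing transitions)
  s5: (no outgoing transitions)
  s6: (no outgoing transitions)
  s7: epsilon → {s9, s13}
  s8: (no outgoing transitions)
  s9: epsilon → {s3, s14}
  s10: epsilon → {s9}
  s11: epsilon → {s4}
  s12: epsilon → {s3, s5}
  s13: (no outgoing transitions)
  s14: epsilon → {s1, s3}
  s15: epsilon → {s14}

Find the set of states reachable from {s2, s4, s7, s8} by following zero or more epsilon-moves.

Start with {s2, s4, s7, s8}.
From s2 via epsilon: add s15.
From s7 via epsilon: add s9, s13.
From s9 via epsilon: add s3, s14.
From s14 via epsilon: add s1.
No new states can be added; the closed set is {s1, s2, s3, s4, s7, s8, s9, s13, s14, s15}.

{s1, s2, s3, s4, s7, s8, s9, s13, s14, s15}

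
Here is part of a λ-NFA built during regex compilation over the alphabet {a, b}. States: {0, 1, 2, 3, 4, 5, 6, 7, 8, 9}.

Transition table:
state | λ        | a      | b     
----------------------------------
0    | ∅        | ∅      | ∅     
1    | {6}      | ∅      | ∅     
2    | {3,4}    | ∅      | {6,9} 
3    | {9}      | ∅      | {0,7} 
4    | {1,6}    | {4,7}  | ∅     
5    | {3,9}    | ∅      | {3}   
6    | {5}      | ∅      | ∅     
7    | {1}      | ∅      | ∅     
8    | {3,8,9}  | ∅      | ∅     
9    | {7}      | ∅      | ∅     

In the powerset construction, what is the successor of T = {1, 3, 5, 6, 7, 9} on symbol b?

{0, 1, 3, 5, 6, 7, 9}

3 on b → {0, 7}.
5 on b → {3}.
No b-transition from 1, 6, 7, 9.
Union after reading b: {0, 3, 7}.
Now take the λ-closure:
From 3 via λ: add 9.
From 7 via λ: add 1.
From 1 via λ: add 6.
From 6 via λ: add 5.
No new states can be added; the closed set is {0, 1, 3, 5, 6, 7, 9}.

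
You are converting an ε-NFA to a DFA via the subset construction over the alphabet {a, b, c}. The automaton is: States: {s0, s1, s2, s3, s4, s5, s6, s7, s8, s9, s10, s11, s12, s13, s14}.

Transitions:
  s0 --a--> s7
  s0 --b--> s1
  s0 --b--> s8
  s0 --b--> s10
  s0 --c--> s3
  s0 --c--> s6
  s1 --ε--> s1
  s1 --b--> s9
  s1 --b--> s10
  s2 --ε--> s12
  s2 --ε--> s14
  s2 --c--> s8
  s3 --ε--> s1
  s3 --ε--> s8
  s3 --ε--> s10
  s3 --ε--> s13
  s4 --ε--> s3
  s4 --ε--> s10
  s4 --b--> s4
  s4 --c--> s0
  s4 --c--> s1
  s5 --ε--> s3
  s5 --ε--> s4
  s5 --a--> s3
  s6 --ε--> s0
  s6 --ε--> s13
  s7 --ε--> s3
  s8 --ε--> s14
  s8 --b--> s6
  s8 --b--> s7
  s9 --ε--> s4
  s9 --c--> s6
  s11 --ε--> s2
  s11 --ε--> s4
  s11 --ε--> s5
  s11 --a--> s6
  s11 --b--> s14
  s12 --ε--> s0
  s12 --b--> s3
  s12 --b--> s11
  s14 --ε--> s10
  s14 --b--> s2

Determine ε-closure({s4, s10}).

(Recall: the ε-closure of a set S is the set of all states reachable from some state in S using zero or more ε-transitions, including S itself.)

Start with {s4, s10}.
From s4 via ε: add s3.
From s3 via ε: add s1, s8, s13.
From s8 via ε: add s14.
No new states can be added; the closed set is {s1, s3, s4, s8, s10, s13, s14}.

{s1, s3, s4, s8, s10, s13, s14}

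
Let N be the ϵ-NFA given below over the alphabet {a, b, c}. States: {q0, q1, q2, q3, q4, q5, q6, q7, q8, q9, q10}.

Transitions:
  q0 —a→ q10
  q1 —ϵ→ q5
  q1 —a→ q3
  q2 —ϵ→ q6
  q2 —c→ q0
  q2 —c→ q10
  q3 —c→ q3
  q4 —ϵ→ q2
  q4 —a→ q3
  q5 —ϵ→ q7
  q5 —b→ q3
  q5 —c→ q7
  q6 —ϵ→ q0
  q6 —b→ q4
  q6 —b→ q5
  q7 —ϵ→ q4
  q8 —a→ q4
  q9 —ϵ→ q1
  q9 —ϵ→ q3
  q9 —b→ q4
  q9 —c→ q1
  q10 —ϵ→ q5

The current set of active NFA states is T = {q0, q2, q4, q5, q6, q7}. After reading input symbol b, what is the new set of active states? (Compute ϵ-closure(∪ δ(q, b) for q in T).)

{q0, q2, q3, q4, q5, q6, q7}

q5 on b → {q3}.
q6 on b → {q4, q5}.
No b-transition from q0, q2, q4, q7.
Union after reading b: {q3, q4, q5}.
Now take the ϵ-closure:
From q4 via ϵ: add q2.
From q5 via ϵ: add q7.
From q2 via ϵ: add q6.
From q6 via ϵ: add q0.
No new states can be added; the closed set is {q0, q2, q3, q4, q5, q6, q7}.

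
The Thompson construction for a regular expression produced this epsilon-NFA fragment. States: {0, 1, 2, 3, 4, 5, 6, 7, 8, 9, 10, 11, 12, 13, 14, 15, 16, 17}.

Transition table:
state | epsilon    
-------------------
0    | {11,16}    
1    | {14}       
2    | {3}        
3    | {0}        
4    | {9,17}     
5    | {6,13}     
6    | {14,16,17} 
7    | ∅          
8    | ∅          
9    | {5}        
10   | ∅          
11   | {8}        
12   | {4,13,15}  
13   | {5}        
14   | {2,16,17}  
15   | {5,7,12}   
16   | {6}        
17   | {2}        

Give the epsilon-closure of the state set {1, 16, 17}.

Start with {1, 16, 17}.
From 1 via epsilon: add 14.
From 16 via epsilon: add 6.
From 17 via epsilon: add 2.
From 2 via epsilon: add 3.
From 3 via epsilon: add 0.
From 0 via epsilon: add 11.
From 11 via epsilon: add 8.
No new states can be added; the closed set is {0, 1, 2, 3, 6, 8, 11, 14, 16, 17}.

{0, 1, 2, 3, 6, 8, 11, 14, 16, 17}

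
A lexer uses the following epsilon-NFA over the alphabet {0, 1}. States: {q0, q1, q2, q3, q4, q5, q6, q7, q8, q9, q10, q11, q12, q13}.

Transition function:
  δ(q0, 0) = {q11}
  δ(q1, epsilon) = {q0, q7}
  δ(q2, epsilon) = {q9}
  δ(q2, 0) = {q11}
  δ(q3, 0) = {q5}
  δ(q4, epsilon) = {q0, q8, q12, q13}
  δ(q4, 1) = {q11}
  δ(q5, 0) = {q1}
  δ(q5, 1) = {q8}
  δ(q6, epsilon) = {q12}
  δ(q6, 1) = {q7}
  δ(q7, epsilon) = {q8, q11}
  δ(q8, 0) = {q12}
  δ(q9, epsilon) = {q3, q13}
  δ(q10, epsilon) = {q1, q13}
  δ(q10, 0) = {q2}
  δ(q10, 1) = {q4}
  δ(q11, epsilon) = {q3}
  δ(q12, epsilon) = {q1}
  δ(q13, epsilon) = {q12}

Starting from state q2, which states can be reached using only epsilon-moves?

Start with {q2}.
From q2 via epsilon: add q9.
From q9 via epsilon: add q3, q13.
From q13 via epsilon: add q12.
From q12 via epsilon: add q1.
From q1 via epsilon: add q0, q7.
From q7 via epsilon: add q8, q11.
No new states can be added; the closed set is {q0, q1, q2, q3, q7, q8, q9, q11, q12, q13}.

{q0, q1, q2, q3, q7, q8, q9, q11, q12, q13}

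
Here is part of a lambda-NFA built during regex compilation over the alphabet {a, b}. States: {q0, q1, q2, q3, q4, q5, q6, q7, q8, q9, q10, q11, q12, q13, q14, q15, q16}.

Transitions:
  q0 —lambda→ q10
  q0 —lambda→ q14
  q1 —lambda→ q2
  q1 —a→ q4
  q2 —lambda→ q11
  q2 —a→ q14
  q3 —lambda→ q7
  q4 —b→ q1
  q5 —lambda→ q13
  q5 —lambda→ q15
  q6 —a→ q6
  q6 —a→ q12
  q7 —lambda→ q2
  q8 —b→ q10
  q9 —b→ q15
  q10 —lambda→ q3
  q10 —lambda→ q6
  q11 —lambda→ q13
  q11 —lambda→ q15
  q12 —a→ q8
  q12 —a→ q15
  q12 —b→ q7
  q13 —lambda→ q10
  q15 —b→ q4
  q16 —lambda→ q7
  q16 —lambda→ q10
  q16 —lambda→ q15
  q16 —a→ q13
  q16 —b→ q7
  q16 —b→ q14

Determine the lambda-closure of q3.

{q2, q3, q6, q7, q10, q11, q13, q15}

Start with {q3}.
From q3 via lambda: add q7.
From q7 via lambda: add q2.
From q2 via lambda: add q11.
From q11 via lambda: add q13, q15.
From q13 via lambda: add q10.
From q10 via lambda: add q6.
No new states can be added; the closed set is {q2, q3, q6, q7, q10, q11, q13, q15}.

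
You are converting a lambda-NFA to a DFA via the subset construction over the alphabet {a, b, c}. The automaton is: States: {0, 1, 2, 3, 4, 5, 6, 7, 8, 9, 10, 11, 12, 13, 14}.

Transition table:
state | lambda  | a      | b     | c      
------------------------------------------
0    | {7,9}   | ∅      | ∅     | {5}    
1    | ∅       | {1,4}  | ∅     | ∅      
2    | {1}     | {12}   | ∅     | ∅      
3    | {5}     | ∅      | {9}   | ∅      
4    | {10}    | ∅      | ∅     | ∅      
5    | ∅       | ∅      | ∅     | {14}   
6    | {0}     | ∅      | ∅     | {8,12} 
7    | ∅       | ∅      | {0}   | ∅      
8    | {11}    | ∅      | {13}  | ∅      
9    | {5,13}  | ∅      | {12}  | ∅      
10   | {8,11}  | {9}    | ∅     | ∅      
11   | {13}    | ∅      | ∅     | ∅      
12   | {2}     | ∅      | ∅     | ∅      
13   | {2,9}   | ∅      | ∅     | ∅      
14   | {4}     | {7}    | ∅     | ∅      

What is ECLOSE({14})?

{1, 2, 4, 5, 8, 9, 10, 11, 13, 14}

Start with {14}.
From 14 via lambda: add 4.
From 4 via lambda: add 10.
From 10 via lambda: add 8, 11.
From 11 via lambda: add 13.
From 13 via lambda: add 2, 9.
From 2 via lambda: add 1.
From 9 via lambda: add 5.
No new states can be added; the closed set is {1, 2, 4, 5, 8, 9, 10, 11, 13, 14}.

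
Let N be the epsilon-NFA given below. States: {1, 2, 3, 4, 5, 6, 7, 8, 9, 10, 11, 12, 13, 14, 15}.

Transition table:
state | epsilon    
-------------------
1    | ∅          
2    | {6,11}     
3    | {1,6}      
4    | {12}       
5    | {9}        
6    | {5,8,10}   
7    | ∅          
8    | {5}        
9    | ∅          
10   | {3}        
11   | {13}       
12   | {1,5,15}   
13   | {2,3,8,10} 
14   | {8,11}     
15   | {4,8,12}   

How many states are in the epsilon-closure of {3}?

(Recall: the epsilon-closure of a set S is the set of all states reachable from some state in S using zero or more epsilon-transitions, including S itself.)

7

Start with {3}.
From 3 via epsilon: add 1, 6.
From 6 via epsilon: add 5, 8, 10.
From 5 via epsilon: add 9.
epsilon-closure = {1, 3, 5, 6, 8, 9, 10}, which has 7 states.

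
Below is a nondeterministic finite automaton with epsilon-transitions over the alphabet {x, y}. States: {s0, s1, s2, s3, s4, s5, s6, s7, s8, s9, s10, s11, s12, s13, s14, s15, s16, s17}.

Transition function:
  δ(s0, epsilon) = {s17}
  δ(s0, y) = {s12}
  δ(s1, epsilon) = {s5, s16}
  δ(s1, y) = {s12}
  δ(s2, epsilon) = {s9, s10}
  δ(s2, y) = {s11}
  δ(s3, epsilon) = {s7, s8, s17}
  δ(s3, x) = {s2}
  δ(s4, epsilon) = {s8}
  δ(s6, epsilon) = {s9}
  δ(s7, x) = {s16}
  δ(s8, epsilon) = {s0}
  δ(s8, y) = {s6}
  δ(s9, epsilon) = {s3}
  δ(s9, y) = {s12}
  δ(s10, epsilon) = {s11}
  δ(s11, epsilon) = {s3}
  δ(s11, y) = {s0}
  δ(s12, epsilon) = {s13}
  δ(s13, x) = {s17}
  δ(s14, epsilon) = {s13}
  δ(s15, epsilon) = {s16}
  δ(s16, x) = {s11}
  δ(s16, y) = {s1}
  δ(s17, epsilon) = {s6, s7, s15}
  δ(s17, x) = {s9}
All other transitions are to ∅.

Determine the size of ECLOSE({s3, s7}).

9

Start with {s3, s7}.
From s3 via epsilon: add s8, s17.
From s8 via epsilon: add s0.
From s17 via epsilon: add s6, s15.
From s6 via epsilon: add s9.
From s15 via epsilon: add s16.
epsilon-closure = {s0, s3, s6, s7, s8, s9, s15, s16, s17}, which has 9 states.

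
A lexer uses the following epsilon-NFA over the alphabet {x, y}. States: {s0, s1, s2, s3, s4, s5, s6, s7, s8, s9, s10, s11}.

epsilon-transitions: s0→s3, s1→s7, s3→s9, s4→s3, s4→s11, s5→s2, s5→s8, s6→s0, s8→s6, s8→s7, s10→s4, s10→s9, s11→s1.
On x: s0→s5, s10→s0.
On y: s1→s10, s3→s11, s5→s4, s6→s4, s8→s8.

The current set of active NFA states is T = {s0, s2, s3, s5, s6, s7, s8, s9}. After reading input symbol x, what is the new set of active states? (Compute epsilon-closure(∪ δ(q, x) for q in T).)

{s0, s2, s3, s5, s6, s7, s8, s9}

s0 on x → {s5}.
No x-transition from s2, s3, s5, s6, s7, s8, s9.
Union after reading x: {s5}.
Now take the epsilon-closure:
From s5 via epsilon: add s2, s8.
From s8 via epsilon: add s6, s7.
From s6 via epsilon: add s0.
From s0 via epsilon: add s3.
From s3 via epsilon: add s9.
No new states can be added; the closed set is {s0, s2, s3, s5, s6, s7, s8, s9}.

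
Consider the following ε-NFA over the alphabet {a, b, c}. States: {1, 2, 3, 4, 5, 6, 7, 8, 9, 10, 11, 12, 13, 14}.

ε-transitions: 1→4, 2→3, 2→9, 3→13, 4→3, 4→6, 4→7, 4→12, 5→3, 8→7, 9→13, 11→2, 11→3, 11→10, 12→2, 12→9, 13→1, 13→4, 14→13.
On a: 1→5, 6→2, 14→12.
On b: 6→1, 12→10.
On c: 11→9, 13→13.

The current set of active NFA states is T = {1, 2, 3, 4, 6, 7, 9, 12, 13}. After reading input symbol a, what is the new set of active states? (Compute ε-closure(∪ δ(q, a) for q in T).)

{1, 2, 3, 4, 5, 6, 7, 9, 12, 13}

1 on a → {5}.
6 on a → {2}.
No a-transition from 2, 3, 4, 7, 9, 12, 13.
Union after reading a: {2, 5}.
Now take the ε-closure:
From 2 via ε: add 3, 9.
From 3 via ε: add 13.
From 13 via ε: add 1, 4.
From 4 via ε: add 6, 7, 12.
No new states can be added; the closed set is {1, 2, 3, 4, 5, 6, 7, 9, 12, 13}.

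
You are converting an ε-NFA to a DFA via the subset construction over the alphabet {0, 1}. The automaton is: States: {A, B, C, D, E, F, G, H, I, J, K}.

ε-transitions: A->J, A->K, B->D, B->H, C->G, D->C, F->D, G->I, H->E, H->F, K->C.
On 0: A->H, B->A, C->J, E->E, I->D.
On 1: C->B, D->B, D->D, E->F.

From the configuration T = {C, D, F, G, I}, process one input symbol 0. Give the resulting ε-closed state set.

C on 0 → {J}.
I on 0 → {D}.
No 0-transition from D, F, G.
Union after reading 0: {D, J}.
Now take the ε-closure:
From D via ε: add C.
From C via ε: add G.
From G via ε: add I.
No new states can be added; the closed set is {C, D, G, I, J}.

{C, D, G, I, J}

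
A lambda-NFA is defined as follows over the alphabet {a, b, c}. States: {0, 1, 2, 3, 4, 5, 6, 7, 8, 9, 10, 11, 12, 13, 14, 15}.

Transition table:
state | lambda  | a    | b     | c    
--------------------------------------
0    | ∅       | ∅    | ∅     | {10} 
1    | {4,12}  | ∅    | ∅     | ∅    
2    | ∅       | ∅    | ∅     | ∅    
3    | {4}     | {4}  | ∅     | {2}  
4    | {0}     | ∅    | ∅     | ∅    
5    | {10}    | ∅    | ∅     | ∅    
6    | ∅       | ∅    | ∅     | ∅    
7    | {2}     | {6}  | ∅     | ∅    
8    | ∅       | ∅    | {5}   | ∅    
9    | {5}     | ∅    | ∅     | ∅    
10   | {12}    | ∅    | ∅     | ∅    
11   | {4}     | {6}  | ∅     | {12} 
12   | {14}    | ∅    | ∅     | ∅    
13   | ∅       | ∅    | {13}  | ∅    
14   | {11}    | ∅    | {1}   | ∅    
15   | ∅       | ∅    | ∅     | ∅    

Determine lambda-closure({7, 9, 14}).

{0, 2, 4, 5, 7, 9, 10, 11, 12, 14}

Start with {7, 9, 14}.
From 7 via lambda: add 2.
From 9 via lambda: add 5.
From 14 via lambda: add 11.
From 5 via lambda: add 10.
From 11 via lambda: add 4.
From 4 via lambda: add 0.
From 10 via lambda: add 12.
No new states can be added; the closed set is {0, 2, 4, 5, 7, 9, 10, 11, 12, 14}.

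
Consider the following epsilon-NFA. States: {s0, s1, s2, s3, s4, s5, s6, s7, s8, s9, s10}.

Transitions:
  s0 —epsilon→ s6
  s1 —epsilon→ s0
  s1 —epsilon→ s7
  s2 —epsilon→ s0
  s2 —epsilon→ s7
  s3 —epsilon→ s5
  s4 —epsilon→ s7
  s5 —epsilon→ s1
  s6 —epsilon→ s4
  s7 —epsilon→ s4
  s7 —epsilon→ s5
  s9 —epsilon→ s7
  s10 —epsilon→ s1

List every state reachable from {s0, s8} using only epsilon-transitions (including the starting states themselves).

Start with {s0, s8}.
From s0 via epsilon: add s6.
From s6 via epsilon: add s4.
From s4 via epsilon: add s7.
From s7 via epsilon: add s5.
From s5 via epsilon: add s1.
No new states can be added; the closed set is {s0, s1, s4, s5, s6, s7, s8}.

{s0, s1, s4, s5, s6, s7, s8}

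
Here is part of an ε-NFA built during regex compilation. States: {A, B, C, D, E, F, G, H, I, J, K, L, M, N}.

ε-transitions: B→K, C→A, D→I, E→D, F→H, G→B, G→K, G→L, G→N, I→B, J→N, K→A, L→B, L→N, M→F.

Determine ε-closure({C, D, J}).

Start with {C, D, J}.
From C via ε: add A.
From D via ε: add I.
From J via ε: add N.
From I via ε: add B.
From B via ε: add K.
No new states can be added; the closed set is {A, B, C, D, I, J, K, N}.

{A, B, C, D, I, J, K, N}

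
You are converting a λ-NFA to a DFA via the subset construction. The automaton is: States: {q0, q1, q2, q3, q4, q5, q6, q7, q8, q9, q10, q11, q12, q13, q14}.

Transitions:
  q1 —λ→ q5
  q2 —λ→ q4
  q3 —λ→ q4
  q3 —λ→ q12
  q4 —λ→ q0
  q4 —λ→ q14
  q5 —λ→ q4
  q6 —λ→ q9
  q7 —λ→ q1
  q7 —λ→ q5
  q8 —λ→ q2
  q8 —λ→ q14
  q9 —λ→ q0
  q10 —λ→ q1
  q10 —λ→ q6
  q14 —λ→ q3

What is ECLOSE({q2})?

Start with {q2}.
From q2 via λ: add q4.
From q4 via λ: add q0, q14.
From q14 via λ: add q3.
From q3 via λ: add q12.
No new states can be added; the closed set is {q0, q2, q3, q4, q12, q14}.

{q0, q2, q3, q4, q12, q14}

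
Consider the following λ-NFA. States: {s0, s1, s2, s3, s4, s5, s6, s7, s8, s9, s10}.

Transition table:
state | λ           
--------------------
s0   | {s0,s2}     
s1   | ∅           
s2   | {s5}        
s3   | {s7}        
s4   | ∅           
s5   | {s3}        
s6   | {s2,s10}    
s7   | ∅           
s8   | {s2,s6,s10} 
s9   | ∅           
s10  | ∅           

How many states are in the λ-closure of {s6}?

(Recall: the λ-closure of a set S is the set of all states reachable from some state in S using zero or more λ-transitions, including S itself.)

Start with {s6}.
From s6 via λ: add s2, s10.
From s2 via λ: add s5.
From s5 via λ: add s3.
From s3 via λ: add s7.
λ-closure = {s2, s3, s5, s6, s7, s10}, which has 6 states.

6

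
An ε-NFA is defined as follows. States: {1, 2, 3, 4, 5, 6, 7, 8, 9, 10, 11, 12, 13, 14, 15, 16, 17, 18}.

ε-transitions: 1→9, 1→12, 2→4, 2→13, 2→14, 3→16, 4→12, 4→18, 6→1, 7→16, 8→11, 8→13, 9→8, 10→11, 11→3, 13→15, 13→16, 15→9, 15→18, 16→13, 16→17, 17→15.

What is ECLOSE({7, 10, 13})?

Start with {7, 10, 13}.
From 7 via ε: add 16.
From 10 via ε: add 11.
From 13 via ε: add 15.
From 11 via ε: add 3.
From 15 via ε: add 9, 18.
From 16 via ε: add 17.
From 9 via ε: add 8.
No new states can be added; the closed set is {3, 7, 8, 9, 10, 11, 13, 15, 16, 17, 18}.

{3, 7, 8, 9, 10, 11, 13, 15, 16, 17, 18}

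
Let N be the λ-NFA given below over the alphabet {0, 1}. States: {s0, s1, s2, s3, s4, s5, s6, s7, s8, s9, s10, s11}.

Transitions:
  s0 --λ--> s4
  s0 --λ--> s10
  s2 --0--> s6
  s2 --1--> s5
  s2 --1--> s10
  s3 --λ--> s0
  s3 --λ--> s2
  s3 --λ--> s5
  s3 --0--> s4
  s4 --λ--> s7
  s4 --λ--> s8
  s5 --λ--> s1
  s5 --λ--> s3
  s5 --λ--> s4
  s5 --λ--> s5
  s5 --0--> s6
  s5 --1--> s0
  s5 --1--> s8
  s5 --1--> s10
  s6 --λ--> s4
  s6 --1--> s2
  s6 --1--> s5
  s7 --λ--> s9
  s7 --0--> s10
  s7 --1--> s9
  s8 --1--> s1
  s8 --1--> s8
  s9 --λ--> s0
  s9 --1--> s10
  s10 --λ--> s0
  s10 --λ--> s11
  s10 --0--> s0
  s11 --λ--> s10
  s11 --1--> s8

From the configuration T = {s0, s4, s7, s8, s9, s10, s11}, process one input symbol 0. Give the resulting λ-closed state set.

{s0, s4, s7, s8, s9, s10, s11}

s7 on 0 → {s10}.
s10 on 0 → {s0}.
No 0-transition from s0, s4, s8, s9, s11.
Union after reading 0: {s0, s10}.
Now take the λ-closure:
From s0 via λ: add s4.
From s10 via λ: add s11.
From s4 via λ: add s7, s8.
From s7 via λ: add s9.
No new states can be added; the closed set is {s0, s4, s7, s8, s9, s10, s11}.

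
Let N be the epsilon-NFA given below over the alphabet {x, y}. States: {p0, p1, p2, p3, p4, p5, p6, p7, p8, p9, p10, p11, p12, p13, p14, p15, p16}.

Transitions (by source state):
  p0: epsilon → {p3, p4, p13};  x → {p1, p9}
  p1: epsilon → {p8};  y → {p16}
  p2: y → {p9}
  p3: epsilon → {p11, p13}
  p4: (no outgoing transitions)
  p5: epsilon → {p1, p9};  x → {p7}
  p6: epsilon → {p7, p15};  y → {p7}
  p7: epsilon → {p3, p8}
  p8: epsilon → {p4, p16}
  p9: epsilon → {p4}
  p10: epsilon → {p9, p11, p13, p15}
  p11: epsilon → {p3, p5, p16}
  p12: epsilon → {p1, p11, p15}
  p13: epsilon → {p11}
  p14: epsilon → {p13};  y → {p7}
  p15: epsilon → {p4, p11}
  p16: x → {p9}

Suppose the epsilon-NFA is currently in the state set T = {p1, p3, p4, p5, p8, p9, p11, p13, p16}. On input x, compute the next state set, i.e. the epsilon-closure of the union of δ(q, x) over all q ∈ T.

p5 on x → {p7}.
p16 on x → {p9}.
No x-transition from p1, p3, p4, p8, p9, p11, p13.
Union after reading x: {p7, p9}.
Now take the epsilon-closure:
From p7 via epsilon: add p3, p8.
From p9 via epsilon: add p4.
From p3 via epsilon: add p11, p13.
From p8 via epsilon: add p16.
From p11 via epsilon: add p5.
From p5 via epsilon: add p1.
No new states can be added; the closed set is {p1, p3, p4, p5, p7, p8, p9, p11, p13, p16}.

{p1, p3, p4, p5, p7, p8, p9, p11, p13, p16}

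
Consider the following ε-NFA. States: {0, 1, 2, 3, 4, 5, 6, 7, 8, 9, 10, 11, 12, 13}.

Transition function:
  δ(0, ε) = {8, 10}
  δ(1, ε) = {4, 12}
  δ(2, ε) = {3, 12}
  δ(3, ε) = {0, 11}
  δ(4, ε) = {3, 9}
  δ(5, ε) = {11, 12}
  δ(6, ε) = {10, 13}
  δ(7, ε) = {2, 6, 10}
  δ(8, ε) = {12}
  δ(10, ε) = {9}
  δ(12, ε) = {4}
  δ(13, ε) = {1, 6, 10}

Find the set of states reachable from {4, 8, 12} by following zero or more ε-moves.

{0, 3, 4, 8, 9, 10, 11, 12}

Start with {4, 8, 12}.
From 4 via ε: add 3, 9.
From 3 via ε: add 0, 11.
From 0 via ε: add 10.
No new states can be added; the closed set is {0, 3, 4, 8, 9, 10, 11, 12}.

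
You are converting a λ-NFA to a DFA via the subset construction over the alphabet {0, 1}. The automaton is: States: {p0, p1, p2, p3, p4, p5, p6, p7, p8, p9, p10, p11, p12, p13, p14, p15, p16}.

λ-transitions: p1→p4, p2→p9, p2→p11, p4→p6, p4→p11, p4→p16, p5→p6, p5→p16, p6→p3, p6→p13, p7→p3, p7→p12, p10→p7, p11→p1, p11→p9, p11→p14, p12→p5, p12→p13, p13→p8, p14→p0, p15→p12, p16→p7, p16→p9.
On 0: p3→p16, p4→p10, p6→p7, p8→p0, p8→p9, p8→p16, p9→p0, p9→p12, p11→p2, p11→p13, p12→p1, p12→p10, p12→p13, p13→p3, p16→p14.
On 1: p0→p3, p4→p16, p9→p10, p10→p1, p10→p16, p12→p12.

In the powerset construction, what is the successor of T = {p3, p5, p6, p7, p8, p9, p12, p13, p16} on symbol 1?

{p3, p5, p6, p7, p8, p9, p10, p12, p13, p16}

p9 on 1 → {p10}.
p12 on 1 → {p12}.
No 1-transition from p3, p5, p6, p7, p8, p13, p16.
Union after reading 1: {p10, p12}.
Now take the λ-closure:
From p10 via λ: add p7.
From p12 via λ: add p5, p13.
From p5 via λ: add p6, p16.
From p7 via λ: add p3.
From p13 via λ: add p8.
From p16 via λ: add p9.
No new states can be added; the closed set is {p3, p5, p6, p7, p8, p9, p10, p12, p13, p16}.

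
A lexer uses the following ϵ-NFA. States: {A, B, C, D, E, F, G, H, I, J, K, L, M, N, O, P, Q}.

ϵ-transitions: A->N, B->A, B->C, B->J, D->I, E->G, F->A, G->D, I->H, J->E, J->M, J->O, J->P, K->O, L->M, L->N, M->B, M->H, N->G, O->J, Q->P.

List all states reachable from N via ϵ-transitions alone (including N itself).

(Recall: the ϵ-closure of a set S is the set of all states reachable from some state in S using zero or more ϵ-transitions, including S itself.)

{D, G, H, I, N}

Start with {N}.
From N via ϵ: add G.
From G via ϵ: add D.
From D via ϵ: add I.
From I via ϵ: add H.
No new states can be added; the closed set is {D, G, H, I, N}.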